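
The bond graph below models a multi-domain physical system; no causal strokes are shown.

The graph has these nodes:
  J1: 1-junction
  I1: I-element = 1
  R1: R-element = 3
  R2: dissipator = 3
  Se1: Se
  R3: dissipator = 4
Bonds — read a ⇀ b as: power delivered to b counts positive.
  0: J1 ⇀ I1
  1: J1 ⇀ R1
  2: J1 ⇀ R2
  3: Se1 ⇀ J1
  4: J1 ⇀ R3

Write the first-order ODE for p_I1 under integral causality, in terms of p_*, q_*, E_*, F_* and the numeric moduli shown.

dp_I1/dt = E_Se1 - 10*p_I1

bond 3 stroke at J1  (Se1 fixes effort; stroke away)
bond 0 stroke at I1  (I1 outputs flow p/I1)
bond 1 stroke at J1  (1-jn J1 has f-setter on 0)
bond 2 stroke at J1  (J1: bond 0 brought flow, rest push out)
bond 4 stroke at J1  (common-f at J1 fixed by 0)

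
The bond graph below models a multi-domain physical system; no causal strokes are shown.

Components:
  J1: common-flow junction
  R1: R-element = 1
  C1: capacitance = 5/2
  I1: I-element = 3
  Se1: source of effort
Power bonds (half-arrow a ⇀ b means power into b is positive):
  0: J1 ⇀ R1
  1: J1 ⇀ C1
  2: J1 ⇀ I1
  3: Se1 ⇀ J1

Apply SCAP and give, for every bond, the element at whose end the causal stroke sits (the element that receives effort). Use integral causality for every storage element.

b0 |J1
b1 |J1
b2 |I1
b3 |J1

b3 →J1  (Se1: effort source, stroke at far end)
b1 →J1  (C1 outputs effort q/C1)
b2 →I1  (I1 outputs flow p/I1)
b0 →J1  (1-jn J1 has f-setter on 2)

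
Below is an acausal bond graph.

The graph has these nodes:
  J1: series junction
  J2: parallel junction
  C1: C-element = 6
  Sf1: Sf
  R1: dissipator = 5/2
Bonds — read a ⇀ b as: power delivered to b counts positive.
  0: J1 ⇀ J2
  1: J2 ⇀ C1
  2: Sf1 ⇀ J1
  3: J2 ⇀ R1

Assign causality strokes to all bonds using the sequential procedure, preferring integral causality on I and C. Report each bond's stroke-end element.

b0 stroke→J1
b1 stroke→J2
b2 stroke→Sf1
b3 stroke→R1

bond 2 →Sf1  (Sf1 (Sf) sets flow on bond)
bond 0 →J1  (J1 flow already set via bond 2)
bond 1 →J2  (C1: C, integral causality)
bond 3 →R1  (common-e at J2 fixed by 1)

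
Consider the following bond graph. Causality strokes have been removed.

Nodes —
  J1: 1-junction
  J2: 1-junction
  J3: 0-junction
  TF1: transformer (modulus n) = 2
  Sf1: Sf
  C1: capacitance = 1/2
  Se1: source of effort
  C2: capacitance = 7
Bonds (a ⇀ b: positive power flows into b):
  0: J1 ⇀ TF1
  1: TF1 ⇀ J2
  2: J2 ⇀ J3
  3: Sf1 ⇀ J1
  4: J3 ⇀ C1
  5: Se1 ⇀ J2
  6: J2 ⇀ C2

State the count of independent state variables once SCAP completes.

β3 stroke at Sf1  (source Sf1 imposes f)
β5 stroke at J2  (Se1 (Se) sets effort on bond)
β0 stroke at J1  (J1: bond 3 brought flow, rest push out)
β1 stroke at TF1  (TF1: transformer flips bond 0)
β2 stroke at J2  (J2: bond 1 brought flow, rest push out)
β6 stroke at J2  (J2: bond 1 brought flow, rest push out)
β4 stroke at J3  (closing 0-jn rule on J3)

2  (C1, C2 all integral)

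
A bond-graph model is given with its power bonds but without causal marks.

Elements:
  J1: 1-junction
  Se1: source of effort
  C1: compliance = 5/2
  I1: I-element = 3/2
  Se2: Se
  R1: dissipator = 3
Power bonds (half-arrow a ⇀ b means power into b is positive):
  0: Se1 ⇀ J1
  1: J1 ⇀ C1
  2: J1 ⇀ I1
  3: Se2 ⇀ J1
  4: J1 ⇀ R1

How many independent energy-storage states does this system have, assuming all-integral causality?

b0 |J1  (Se1: effort source, stroke at far end)
b3 |J1  (Se2 fixes effort; stroke away)
b1 |J1  (C1 outputs effort q/C1)
b2 |I1  (I1 integral (f out))
b4 |J1  (1-jn J1 has f-setter on 2)

2  (C1, I1 all integral)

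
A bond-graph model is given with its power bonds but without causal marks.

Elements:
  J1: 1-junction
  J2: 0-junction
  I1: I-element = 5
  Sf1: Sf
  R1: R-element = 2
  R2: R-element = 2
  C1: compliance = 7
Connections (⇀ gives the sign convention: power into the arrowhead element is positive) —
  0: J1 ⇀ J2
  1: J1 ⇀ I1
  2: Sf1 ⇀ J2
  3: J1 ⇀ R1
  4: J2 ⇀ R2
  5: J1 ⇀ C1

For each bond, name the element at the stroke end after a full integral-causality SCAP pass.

bond 2 |Sf1  (source Sf1 imposes f)
bond 1 |I1  (I1: I, integral causality)
bond 0 |J1  (J1: bond 1 brought flow, rest push out)
bond 3 |J1  (1-jn J1 has f-setter on 1)
bond 5 |J1  (1-jn J1 has f-setter on 1)
bond 4 |J2  (J2 needs exactly one e-in)

bond 0 stroke at J1
bond 1 stroke at I1
bond 2 stroke at Sf1
bond 3 stroke at J1
bond 4 stroke at J2
bond 5 stroke at J1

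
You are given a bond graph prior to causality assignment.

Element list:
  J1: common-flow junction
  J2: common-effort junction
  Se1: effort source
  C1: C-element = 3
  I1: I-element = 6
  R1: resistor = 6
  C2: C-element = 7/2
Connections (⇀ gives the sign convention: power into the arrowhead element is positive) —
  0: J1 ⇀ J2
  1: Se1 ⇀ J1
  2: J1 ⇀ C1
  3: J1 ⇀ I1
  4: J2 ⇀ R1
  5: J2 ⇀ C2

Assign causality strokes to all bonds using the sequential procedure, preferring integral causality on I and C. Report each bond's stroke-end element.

#1 stroke→J1  (Se1 (Se) sets effort on bond)
#2 stroke→J1  (C1 outputs effort q/C1)
#3 stroke→I1  (I1 integral (f out))
#0 stroke→J1  (J1: bond 3 brought flow, rest push out)
#5 stroke→J2  (C2 outputs effort q/C2)
#4 stroke→R1  (0-jn J2 has e-setter on 5)

b0 |J1
b1 |J1
b2 |J1
b3 |I1
b4 |R1
b5 |J2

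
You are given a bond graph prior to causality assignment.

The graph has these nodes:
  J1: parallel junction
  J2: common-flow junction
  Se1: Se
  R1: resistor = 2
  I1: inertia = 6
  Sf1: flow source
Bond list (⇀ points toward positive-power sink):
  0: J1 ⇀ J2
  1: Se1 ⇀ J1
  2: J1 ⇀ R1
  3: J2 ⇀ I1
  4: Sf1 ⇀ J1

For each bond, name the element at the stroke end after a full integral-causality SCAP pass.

β1 stroke at J1  (source Se1 imposes e)
β4 stroke at Sf1  (source Sf1 imposes f)
β0 stroke at J2  (common-e at J1 fixed by 1)
β2 stroke at R1  (common-e at J1 fixed by 1)
β3 stroke at I1  (J2 needs exactly one f-in)

β0 →J2
β1 →J1
β2 →R1
β3 →I1
β4 →Sf1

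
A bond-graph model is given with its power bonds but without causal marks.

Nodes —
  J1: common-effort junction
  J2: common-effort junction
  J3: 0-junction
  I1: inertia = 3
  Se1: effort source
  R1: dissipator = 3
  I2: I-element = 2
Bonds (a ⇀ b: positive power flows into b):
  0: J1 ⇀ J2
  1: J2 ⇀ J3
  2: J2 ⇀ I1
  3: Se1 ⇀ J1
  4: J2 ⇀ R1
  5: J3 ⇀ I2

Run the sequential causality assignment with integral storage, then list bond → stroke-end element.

β3 stroke→J1  (Se1: effort source, stroke at far end)
β0 stroke→J2  (0-jn J1 has e-setter on 3)
β1 stroke→J3  (common-e at J2 fixed by 0)
β2 stroke→I1  (0-jn J2 has e-setter on 0)
β4 stroke→R1  (J2: bond 0 brought effort, rest push out)
β5 stroke→I2  (common-e at J3 fixed by 1)

bond 0 |J2
bond 1 |J3
bond 2 |I1
bond 3 |J1
bond 4 |R1
bond 5 |I2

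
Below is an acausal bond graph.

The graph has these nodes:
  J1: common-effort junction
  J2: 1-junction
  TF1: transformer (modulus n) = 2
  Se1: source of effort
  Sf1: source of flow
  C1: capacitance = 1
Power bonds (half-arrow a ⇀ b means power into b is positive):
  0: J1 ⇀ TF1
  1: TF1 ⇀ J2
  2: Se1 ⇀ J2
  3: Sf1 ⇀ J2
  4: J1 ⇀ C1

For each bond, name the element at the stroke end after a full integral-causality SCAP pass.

#0 →TF1
#1 →J2
#2 →J2
#3 →Sf1
#4 →J1

bond 2 →J2  (Se1 fixes effort; stroke away)
bond 3 →Sf1  (Sf1: flow source, stroke at near end)
bond 1 →J2  (J2: bond 3 brought flow, rest push out)
bond 0 →TF1  (TF TF1: opposite of bond 1)
bond 4 →J1  (J1: last free bond brings effort in)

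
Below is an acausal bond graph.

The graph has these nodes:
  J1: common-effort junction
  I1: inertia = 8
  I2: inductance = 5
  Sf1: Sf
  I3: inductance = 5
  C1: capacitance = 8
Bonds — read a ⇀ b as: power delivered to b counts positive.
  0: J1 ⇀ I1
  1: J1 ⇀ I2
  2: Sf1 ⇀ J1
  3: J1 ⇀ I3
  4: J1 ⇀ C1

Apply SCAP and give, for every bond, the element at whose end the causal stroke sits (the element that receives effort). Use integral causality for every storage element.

bond 0 |I1
bond 1 |I2
bond 2 |Sf1
bond 3 |I3
bond 4 |J1

bond 2 |Sf1  (Sf1 fixes flow; stroke at Sf1)
bond 0 |I1  (prefer integral on I1)
bond 1 |I2  (I2 outputs flow p/I2)
bond 3 |I3  (I3 outputs flow p/I3)
bond 4 |J1  (J1: last free bond brings effort in)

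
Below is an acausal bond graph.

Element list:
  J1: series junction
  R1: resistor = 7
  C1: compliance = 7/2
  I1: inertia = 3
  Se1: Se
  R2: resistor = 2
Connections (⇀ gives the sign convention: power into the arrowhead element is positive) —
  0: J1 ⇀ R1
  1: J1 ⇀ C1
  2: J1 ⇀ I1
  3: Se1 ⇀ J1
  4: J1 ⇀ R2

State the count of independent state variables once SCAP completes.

2  (C1, I1 all integral)

b3 |J1  (Se1 (Se) sets effort on bond)
b1 |J1  (C1 outputs effort q/C1)
b2 |I1  (prefer integral on I1)
b0 |J1  (1-jn J1 has f-setter on 2)
b4 |J1  (J1: bond 2 brought flow, rest push out)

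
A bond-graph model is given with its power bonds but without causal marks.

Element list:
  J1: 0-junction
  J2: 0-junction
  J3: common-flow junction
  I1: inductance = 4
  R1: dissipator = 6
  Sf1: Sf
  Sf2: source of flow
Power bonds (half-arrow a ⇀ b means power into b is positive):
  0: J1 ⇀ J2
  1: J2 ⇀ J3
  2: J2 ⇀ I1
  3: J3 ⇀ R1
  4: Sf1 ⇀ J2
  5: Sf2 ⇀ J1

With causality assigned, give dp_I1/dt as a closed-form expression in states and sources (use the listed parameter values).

dp_I1/dt = 6*F_Sf1 + 6*F_Sf2 - 3*p_I1/2

b4 stroke at Sf1  (Sf1 (Sf) sets flow on bond)
b5 stroke at Sf2  (Sf2 fixes flow; stroke at Sf2)
b0 stroke at J1  (J1 needs exactly one e-in)
b2 stroke at I1  (I1 outputs flow p/I1)
b1 stroke at J2  (J2: last free bond brings effort in)
b3 stroke at J3  (J3 flow already set via bond 1)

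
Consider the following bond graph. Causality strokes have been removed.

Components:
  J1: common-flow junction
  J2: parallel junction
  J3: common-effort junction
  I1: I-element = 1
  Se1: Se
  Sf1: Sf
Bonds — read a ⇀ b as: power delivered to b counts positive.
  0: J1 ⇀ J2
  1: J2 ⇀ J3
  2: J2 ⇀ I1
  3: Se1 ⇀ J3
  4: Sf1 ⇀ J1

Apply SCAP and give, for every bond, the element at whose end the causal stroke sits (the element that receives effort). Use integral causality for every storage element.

b3 →J3  (Se1 (Se) sets effort on bond)
b4 →Sf1  (Sf1 (Sf) sets flow on bond)
b0 →J1  (J1: bond 4 brought flow, rest push out)
b1 →J2  (common-e at J3 fixed by 3)
b2 →I1  (0-jn J2 has e-setter on 1)

bond 0 →J1
bond 1 →J2
bond 2 →I1
bond 3 →J3
bond 4 →Sf1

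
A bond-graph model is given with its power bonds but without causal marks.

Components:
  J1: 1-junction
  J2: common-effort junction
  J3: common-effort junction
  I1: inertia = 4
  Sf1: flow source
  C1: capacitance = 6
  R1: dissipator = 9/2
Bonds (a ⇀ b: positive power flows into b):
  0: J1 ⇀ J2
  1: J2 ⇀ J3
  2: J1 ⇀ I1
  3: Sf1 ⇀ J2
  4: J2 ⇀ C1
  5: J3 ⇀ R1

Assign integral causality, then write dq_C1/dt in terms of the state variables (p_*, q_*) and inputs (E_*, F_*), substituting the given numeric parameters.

b3 stroke at Sf1  (Sf1 fixes flow; stroke at Sf1)
b2 stroke at I1  (I1 integral (f out))
b0 stroke at J1  (common-f at J1 fixed by 2)
b4 stroke at J2  (C1 outputs effort q/C1)
b1 stroke at J3  (J2: bond 4 brought effort, rest push out)
b5 stroke at R1  (0-jn J3 has e-setter on 1)

dq_C1/dt = F_Sf1 + p_I1/4 - q_C1/27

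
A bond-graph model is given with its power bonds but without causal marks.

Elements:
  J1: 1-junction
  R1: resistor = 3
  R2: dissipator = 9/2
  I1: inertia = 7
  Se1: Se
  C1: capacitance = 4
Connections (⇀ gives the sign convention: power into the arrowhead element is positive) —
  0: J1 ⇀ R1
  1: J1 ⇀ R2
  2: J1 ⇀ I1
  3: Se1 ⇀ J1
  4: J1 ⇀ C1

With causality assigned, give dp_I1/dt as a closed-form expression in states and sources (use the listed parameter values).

dp_I1/dt = E_Se1 - 15*p_I1/14 - q_C1/4

bond 3 stroke→J1  (Se1 fixes effort; stroke away)
bond 2 stroke→I1  (I1 integral (f out))
bond 0 stroke→J1  (J1: bond 2 brought flow, rest push out)
bond 1 stroke→J1  (common-f at J1 fixed by 2)
bond 4 stroke→J1  (common-f at J1 fixed by 2)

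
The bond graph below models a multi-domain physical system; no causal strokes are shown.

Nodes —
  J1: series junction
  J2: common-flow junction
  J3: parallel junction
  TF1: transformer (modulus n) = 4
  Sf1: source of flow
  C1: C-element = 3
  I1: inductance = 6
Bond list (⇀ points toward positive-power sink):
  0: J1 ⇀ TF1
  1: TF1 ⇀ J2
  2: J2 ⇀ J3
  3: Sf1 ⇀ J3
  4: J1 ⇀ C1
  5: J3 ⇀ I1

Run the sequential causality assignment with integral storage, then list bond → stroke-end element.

b3 stroke→Sf1  (Sf1 fixes flow; stroke at Sf1)
b4 stroke→J1  (C1: C, integral causality)
b0 stroke→TF1  (only one flow-in slot at J1)
b1 stroke→J2  (TF1: transformer flips bond 0)
b2 stroke→J3  (only one flow-in slot at J2)
b5 stroke→I1  (common-e at J3 fixed by 2)

b0 stroke at TF1
b1 stroke at J2
b2 stroke at J3
b3 stroke at Sf1
b4 stroke at J1
b5 stroke at I1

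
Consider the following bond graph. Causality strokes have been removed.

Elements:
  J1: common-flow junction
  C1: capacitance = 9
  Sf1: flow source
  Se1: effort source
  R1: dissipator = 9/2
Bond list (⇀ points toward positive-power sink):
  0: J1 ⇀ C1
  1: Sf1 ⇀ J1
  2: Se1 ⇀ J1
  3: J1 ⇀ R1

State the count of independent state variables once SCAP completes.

bond 1 stroke at Sf1  (Sf1 (Sf) sets flow on bond)
bond 2 stroke at J1  (Se1: effort source, stroke at far end)
bond 0 stroke at J1  (common-f at J1 fixed by 1)
bond 3 stroke at J1  (1-jn J1 has f-setter on 1)

1  (C1 all integral)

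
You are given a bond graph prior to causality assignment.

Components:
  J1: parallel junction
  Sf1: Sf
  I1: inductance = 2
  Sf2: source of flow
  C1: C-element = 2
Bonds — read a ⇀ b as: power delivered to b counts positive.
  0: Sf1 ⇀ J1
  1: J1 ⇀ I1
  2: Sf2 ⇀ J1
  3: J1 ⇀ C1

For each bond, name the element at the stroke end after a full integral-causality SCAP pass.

#0 →Sf1  (Sf1 (Sf) sets flow on bond)
#2 →Sf2  (source Sf2 imposes f)
#1 →I1  (prefer integral on I1)
#3 →J1  (only one effort-in slot at J1)

bond 0 stroke→Sf1
bond 1 stroke→I1
bond 2 stroke→Sf2
bond 3 stroke→J1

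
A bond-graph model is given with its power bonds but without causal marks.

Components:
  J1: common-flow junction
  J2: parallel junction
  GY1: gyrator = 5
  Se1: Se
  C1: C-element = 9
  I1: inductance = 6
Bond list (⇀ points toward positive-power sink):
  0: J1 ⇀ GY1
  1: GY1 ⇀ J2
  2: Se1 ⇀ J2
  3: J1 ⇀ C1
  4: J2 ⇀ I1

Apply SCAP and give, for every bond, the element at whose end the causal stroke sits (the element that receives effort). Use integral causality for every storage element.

b2 stroke at J2  (Se1: effort source, stroke at far end)
b1 stroke at GY1  (common-e at J2 fixed by 2)
b4 stroke at I1  (0-jn J2 has e-setter on 2)
b0 stroke at GY1  (GY1 both-in/both-out from 1)
b3 stroke at J1  (common-f at J1 fixed by 0)

#0 |GY1
#1 |GY1
#2 |J2
#3 |J1
#4 |I1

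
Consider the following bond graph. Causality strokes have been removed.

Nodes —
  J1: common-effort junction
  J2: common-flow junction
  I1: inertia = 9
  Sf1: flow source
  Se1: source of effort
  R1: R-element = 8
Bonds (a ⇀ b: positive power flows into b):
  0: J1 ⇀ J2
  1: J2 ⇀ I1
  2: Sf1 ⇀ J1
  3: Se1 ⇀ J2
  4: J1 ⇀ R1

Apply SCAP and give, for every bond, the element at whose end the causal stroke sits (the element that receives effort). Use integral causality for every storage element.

bond 0 stroke→J2
bond 1 stroke→I1
bond 2 stroke→Sf1
bond 3 stroke→J2
bond 4 stroke→J1

b2 →Sf1  (Sf1: flow source, stroke at near end)
b3 →J2  (Se1 (Se) sets effort on bond)
b1 →I1  (I1: I, integral causality)
b0 →J2  (common-f at J2 fixed by 1)
b4 →J1  (only one effort-in slot at J1)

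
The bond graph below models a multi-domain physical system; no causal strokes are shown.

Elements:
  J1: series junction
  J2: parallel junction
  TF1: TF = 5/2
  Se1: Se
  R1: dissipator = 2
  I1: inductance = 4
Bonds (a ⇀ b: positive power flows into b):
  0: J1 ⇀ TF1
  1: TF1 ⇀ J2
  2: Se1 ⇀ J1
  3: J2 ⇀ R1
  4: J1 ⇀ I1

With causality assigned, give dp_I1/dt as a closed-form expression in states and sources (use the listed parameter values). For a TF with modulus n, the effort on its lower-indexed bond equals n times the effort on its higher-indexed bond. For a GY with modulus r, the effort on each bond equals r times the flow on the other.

dp_I1/dt = E_Se1 - 25*p_I1/8

#2 →J1  (Se1 (Se) sets effort on bond)
#4 →I1  (I1 integral (f out))
#0 →J1  (common-f at J1 fixed by 4)
#1 →TF1  (TF TF1: opposite of bond 0)
#3 →J2  (J2: last free bond brings effort in)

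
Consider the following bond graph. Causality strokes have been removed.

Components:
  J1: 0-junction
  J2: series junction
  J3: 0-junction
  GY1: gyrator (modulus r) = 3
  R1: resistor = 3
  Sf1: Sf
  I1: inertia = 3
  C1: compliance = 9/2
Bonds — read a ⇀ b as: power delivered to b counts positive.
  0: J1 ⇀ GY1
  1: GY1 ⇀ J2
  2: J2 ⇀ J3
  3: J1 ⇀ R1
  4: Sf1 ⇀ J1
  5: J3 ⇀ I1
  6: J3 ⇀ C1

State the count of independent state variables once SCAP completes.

2  (C1, I1 all integral)

β4 stroke at Sf1  (source Sf1 imposes f)
β5 stroke at I1  (I1: I, integral causality)
β6 stroke at J3  (prefer integral on C1)
β2 stroke at J2  (J3: bond 6 brought effort, rest push out)
β1 stroke at GY1  (closing 1-jn rule on J2)
β0 stroke at GY1  (GY1 both-in/both-out from 1)
β3 stroke at J1  (only one effort-in slot at J1)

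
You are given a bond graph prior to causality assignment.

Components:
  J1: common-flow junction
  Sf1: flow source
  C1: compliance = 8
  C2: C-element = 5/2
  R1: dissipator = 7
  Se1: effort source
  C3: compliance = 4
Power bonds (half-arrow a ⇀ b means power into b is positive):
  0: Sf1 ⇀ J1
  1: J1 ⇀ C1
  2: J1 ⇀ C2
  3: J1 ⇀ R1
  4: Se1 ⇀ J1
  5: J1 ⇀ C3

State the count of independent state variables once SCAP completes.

3  (C1, C2, C3 all integral)

bond 0 stroke→Sf1  (Sf1 fixes flow; stroke at Sf1)
bond 4 stroke→J1  (Se1 fixes effort; stroke away)
bond 1 stroke→J1  (1-jn J1 has f-setter on 0)
bond 2 stroke→J1  (J1: bond 0 brought flow, rest push out)
bond 3 stroke→J1  (1-jn J1 has f-setter on 0)
bond 5 stroke→J1  (J1 flow already set via bond 0)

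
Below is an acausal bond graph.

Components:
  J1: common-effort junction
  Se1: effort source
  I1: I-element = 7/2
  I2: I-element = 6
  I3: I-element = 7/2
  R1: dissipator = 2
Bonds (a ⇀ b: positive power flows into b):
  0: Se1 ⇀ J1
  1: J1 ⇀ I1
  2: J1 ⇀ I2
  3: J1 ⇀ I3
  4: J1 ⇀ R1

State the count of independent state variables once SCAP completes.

#0 stroke at J1  (Se1: effort source, stroke at far end)
#1 stroke at I1  (J1: bond 0 brought effort, rest push out)
#2 stroke at I2  (J1: bond 0 brought effort, rest push out)
#3 stroke at I3  (0-jn J1 has e-setter on 0)
#4 stroke at R1  (J1 effort already set via bond 0)

3  (I1, I2, I3 all integral)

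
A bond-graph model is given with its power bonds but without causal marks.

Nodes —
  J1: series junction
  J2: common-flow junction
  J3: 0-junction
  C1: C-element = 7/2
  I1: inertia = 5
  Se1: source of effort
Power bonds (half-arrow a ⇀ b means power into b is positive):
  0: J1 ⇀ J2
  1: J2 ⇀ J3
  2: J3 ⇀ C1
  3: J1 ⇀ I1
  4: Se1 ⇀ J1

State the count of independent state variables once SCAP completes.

bond 4 →J1  (source Se1 imposes e)
bond 2 →J3  (C1 integral (e out))
bond 1 →J2  (J3: bond 2 brought effort, rest push out)
bond 0 →J1  (closing 1-jn rule on J2)
bond 3 →I1  (closing 1-jn rule on J1)

2  (C1, I1 all integral)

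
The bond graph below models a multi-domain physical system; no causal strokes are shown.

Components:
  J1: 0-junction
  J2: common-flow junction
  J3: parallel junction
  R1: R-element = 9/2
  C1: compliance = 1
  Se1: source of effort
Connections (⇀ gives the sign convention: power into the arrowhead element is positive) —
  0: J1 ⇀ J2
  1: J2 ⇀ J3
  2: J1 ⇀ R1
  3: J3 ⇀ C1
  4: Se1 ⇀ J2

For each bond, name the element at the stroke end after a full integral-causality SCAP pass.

bond 0 stroke at J1
bond 1 stroke at J2
bond 2 stroke at R1
bond 3 stroke at J3
bond 4 stroke at J2

bond 4 stroke→J2  (Se1: effort source, stroke at far end)
bond 3 stroke→J3  (C1: C, integral causality)
bond 1 stroke→J2  (0-jn J3 has e-setter on 3)
bond 0 stroke→J1  (J2 needs exactly one f-in)
bond 2 stroke→R1  (common-e at J1 fixed by 0)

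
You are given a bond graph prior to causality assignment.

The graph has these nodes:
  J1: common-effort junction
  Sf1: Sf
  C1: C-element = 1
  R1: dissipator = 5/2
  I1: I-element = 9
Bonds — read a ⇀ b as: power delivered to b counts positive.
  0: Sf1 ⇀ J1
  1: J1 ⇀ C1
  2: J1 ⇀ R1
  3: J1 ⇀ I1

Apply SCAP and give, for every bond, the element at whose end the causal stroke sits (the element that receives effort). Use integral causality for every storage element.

b0 stroke at Sf1
b1 stroke at J1
b2 stroke at R1
b3 stroke at I1

b0 stroke→Sf1  (Sf1: flow source, stroke at near end)
b1 stroke→J1  (C1 outputs effort q/C1)
b2 stroke→R1  (common-e at J1 fixed by 1)
b3 stroke→I1  (J1: bond 1 brought effort, rest push out)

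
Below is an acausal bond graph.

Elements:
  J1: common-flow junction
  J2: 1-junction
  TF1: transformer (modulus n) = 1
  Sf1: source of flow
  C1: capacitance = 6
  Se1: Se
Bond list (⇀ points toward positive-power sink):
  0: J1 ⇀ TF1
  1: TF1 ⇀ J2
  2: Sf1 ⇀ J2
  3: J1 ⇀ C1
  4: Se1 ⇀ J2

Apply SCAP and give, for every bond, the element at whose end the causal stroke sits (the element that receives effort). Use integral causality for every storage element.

β0 →TF1
β1 →J2
β2 →Sf1
β3 →J1
β4 →J2

#2 →Sf1  (Sf1: flow source, stroke at near end)
#4 →J2  (Se1 fixes effort; stroke away)
#1 →J2  (J2 flow already set via bond 2)
#0 →TF1  (TF1 one-in-one-out from 1)
#3 →J1  (common-f at J1 fixed by 0)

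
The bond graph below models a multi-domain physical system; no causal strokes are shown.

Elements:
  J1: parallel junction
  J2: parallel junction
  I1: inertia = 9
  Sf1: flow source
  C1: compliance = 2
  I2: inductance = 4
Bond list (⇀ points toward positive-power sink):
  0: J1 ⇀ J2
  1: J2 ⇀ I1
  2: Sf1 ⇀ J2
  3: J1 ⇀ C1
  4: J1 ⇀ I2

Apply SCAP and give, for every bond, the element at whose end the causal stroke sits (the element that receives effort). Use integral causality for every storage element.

b0 stroke→J2
b1 stroke→I1
b2 stroke→Sf1
b3 stroke→J1
b4 stroke→I2

#2 →Sf1  (Sf1 fixes flow; stroke at Sf1)
#1 →I1  (I1 integral (f out))
#0 →J2  (J2: last free bond brings effort in)
#3 →J1  (prefer integral on C1)
#4 →I2  (0-jn J1 has e-setter on 3)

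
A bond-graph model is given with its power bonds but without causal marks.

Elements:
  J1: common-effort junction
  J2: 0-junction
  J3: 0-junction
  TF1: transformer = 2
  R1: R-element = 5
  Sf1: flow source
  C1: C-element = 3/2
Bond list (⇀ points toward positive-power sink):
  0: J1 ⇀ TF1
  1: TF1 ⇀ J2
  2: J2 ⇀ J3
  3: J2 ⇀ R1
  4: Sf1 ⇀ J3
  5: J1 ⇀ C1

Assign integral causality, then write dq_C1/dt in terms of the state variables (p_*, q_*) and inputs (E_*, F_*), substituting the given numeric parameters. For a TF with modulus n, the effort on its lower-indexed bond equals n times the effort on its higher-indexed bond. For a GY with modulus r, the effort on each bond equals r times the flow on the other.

dq_C1/dt = F_Sf1/2 - q_C1/30

bond 4 stroke→Sf1  (Sf1 (Sf) sets flow on bond)
bond 2 stroke→J3  (closing 0-jn rule on J3)
bond 5 stroke→J1  (C1: C, integral causality)
bond 0 stroke→TF1  (J1: bond 5 brought effort, rest push out)
bond 1 stroke→J2  (through TF1, causality passes straight; one stroke at TF1)
bond 3 stroke→R1  (common-e at J2 fixed by 1)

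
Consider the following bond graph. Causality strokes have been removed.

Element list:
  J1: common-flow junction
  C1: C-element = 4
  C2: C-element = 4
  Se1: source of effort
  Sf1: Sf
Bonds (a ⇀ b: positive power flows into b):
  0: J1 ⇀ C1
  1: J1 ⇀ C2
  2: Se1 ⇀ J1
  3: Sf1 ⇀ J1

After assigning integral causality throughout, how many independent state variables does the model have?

bond 2 |J1  (Se1: effort source, stroke at far end)
bond 3 |Sf1  (Sf1: flow source, stroke at near end)
bond 0 |J1  (J1: bond 3 brought flow, rest push out)
bond 1 |J1  (common-f at J1 fixed by 3)

2  (C1, C2 all integral)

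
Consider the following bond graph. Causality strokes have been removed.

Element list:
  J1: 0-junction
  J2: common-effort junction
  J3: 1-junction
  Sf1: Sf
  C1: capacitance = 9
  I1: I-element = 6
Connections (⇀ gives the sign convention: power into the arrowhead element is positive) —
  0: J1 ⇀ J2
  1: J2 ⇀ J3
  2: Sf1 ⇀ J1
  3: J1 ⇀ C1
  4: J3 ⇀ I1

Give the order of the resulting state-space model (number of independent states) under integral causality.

bond 2 stroke→Sf1  (Sf1 (Sf) sets flow on bond)
bond 3 stroke→J1  (C1: C, integral causality)
bond 0 stroke→J2  (J1 effort already set via bond 3)
bond 1 stroke→J3  (J2 effort already set via bond 0)
bond 4 stroke→I1  (closing 1-jn rule on J3)

2  (C1, I1 all integral)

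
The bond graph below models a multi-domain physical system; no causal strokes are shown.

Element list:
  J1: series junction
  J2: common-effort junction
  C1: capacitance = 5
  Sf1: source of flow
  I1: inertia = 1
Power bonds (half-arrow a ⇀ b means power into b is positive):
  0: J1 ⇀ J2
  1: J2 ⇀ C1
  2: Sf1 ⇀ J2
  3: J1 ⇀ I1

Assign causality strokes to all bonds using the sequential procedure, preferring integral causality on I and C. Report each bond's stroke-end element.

bond 2 →Sf1  (Sf1: flow source, stroke at near end)
bond 1 →J2  (C1 integral (e out))
bond 0 →J1  (J2 effort already set via bond 1)
bond 3 →I1  (J1: last free bond brings flow in)

β0 stroke→J1
β1 stroke→J2
β2 stroke→Sf1
β3 stroke→I1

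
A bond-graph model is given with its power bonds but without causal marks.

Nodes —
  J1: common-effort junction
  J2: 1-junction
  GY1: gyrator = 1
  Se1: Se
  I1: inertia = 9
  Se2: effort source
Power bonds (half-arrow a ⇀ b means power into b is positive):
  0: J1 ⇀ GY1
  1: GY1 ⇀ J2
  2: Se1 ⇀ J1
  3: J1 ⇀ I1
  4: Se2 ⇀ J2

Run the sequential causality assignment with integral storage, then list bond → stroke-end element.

bond 0 →GY1
bond 1 →GY1
bond 2 →J1
bond 3 →I1
bond 4 →J2

β2 stroke→J1  (Se1: effort source, stroke at far end)
β4 stroke→J2  (source Se2 imposes e)
β0 stroke→GY1  (J1 effort already set via bond 2)
β3 stroke→I1  (J1: bond 2 brought effort, rest push out)
β1 stroke→GY1  (J2 needs exactly one f-in)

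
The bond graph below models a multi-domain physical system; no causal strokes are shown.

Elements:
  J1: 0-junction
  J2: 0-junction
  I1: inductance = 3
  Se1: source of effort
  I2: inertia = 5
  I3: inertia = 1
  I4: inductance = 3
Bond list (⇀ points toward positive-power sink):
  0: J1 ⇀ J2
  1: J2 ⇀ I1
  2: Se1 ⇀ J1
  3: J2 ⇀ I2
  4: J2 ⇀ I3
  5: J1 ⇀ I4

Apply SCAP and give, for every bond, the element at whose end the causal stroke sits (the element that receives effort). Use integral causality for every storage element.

#2 stroke at J1  (source Se1 imposes e)
#0 stroke at J2  (J1: bond 2 brought effort, rest push out)
#5 stroke at I4  (0-jn J1 has e-setter on 2)
#1 stroke at I1  (common-e at J2 fixed by 0)
#3 stroke at I2  (common-e at J2 fixed by 0)
#4 stroke at I3  (common-e at J2 fixed by 0)

#0 stroke→J2
#1 stroke→I1
#2 stroke→J1
#3 stroke→I2
#4 stroke→I3
#5 stroke→I4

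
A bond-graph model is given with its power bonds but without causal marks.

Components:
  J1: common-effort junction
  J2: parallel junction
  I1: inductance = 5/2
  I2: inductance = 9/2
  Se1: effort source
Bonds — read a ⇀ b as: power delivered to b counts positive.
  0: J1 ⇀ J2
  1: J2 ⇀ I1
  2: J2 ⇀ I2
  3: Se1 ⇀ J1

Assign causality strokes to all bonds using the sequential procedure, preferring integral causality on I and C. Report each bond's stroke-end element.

#3 →J1  (source Se1 imposes e)
#0 →J2  (0-jn J1 has e-setter on 3)
#1 →I1  (J2: bond 0 brought effort, rest push out)
#2 →I2  (J2 effort already set via bond 0)

bond 0 stroke at J2
bond 1 stroke at I1
bond 2 stroke at I2
bond 3 stroke at J1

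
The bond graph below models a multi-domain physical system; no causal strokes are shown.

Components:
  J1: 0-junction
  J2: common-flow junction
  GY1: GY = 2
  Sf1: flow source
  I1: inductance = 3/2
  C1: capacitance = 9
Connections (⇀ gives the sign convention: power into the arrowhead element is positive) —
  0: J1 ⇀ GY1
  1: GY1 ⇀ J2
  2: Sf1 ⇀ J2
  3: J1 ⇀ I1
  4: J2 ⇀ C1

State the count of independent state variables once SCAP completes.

β2 |Sf1  (Sf1 fixes flow; stroke at Sf1)
β1 |J2  (J2 flow already set via bond 2)
β4 |J2  (J2: bond 2 brought flow, rest push out)
β0 |J1  (through GY1, causality inverts; strokes same side of GY1)
β3 |I1  (0-jn J1 has e-setter on 0)

2  (C1, I1 all integral)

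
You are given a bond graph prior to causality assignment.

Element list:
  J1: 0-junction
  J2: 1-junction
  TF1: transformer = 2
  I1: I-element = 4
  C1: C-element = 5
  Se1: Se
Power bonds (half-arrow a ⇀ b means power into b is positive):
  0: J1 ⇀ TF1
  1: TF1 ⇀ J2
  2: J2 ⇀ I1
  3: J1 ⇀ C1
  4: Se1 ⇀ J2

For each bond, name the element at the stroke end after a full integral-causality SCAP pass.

bond 0 →TF1
bond 1 →J2
bond 2 →I1
bond 3 →J1
bond 4 →J2

β4 stroke→J2  (Se1: effort source, stroke at far end)
β2 stroke→I1  (prefer integral on I1)
β1 stroke→J2  (J2: bond 2 brought flow, rest push out)
β0 stroke→TF1  (TF1 one-in-one-out from 1)
β3 stroke→J1  (closing 0-jn rule on J1)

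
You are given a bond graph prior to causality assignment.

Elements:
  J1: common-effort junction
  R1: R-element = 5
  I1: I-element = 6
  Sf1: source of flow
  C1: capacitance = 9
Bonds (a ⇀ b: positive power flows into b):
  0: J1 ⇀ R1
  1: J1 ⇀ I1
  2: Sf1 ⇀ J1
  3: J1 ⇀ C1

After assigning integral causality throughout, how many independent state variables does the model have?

2  (C1, I1 all integral)

b2 stroke at Sf1  (Sf1 fixes flow; stroke at Sf1)
b1 stroke at I1  (I1: I, integral causality)
b3 stroke at J1  (C1: C, integral causality)
b0 stroke at R1  (common-e at J1 fixed by 3)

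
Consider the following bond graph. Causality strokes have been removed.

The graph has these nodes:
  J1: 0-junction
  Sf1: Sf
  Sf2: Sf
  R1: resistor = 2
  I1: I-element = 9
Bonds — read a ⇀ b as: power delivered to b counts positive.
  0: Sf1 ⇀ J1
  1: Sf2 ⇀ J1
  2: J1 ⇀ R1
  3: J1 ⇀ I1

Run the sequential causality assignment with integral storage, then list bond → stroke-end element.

#0 →Sf1
#1 →Sf2
#2 →J1
#3 →I1

β0 stroke→Sf1  (Sf1 (Sf) sets flow on bond)
β1 stroke→Sf2  (source Sf2 imposes f)
β3 stroke→I1  (I1 outputs flow p/I1)
β2 stroke→J1  (J1 needs exactly one e-in)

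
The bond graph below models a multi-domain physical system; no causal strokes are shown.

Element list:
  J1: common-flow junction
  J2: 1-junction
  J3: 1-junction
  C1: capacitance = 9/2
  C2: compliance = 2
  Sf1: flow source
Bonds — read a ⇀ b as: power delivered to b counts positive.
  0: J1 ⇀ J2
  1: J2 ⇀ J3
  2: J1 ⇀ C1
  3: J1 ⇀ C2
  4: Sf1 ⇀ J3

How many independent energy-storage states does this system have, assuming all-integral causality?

2  (C1, C2 all integral)

b4 |Sf1  (Sf1 (Sf) sets flow on bond)
b1 |J3  (common-f at J3 fixed by 4)
b0 |J2  (J2 flow already set via bond 1)
b2 |J1  (J1 flow already set via bond 0)
b3 |J1  (J1: bond 0 brought flow, rest push out)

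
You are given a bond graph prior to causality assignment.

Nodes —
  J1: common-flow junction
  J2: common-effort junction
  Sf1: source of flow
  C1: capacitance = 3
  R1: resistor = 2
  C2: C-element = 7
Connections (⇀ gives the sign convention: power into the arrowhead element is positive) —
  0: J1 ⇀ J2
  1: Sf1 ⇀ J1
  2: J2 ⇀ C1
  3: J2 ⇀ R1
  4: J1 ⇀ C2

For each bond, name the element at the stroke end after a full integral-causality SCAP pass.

b0 |J1
b1 |Sf1
b2 |J2
b3 |R1
b4 |J1

bond 1 stroke→Sf1  (Sf1 (Sf) sets flow on bond)
bond 0 stroke→J1  (common-f at J1 fixed by 1)
bond 4 stroke→J1  (J1 flow already set via bond 1)
bond 2 stroke→J2  (C1: C, integral causality)
bond 3 stroke→R1  (0-jn J2 has e-setter on 2)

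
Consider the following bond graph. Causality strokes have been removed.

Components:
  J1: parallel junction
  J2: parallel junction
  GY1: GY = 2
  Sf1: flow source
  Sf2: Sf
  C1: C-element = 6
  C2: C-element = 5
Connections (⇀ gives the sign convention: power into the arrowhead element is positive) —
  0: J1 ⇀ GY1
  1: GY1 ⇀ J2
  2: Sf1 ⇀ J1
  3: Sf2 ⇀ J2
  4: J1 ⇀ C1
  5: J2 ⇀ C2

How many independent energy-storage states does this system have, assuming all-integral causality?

2  (C1, C2 all integral)

#2 |Sf1  (Sf1 (Sf) sets flow on bond)
#3 |Sf2  (source Sf2 imposes f)
#4 |J1  (prefer integral on C1)
#0 |GY1  (common-e at J1 fixed by 4)
#1 |GY1  (GY1 both-in/both-out from 0)
#5 |J2  (J2 needs exactly one e-in)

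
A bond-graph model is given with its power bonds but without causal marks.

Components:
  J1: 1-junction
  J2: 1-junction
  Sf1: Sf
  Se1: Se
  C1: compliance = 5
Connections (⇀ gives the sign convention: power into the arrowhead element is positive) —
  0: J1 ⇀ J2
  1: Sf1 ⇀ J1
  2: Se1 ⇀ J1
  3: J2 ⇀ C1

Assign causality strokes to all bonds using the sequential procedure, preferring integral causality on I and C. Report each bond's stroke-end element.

β0 stroke at J1
β1 stroke at Sf1
β2 stroke at J1
β3 stroke at J2

β1 →Sf1  (Sf1 (Sf) sets flow on bond)
β2 →J1  (Se1: effort source, stroke at far end)
β0 →J1  (J1 flow already set via bond 1)
β3 →J2  (J2 flow already set via bond 0)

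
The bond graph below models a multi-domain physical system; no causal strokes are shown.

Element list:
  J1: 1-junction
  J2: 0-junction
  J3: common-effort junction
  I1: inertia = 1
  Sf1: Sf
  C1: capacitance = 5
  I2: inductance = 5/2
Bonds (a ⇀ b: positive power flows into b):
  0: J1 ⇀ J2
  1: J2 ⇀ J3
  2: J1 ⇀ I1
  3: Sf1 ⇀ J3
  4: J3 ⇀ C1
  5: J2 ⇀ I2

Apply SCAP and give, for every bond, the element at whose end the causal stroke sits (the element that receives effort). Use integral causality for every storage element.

b3 stroke→Sf1  (source Sf1 imposes f)
b2 stroke→I1  (I1: I, integral causality)
b0 stroke→J1  (common-f at J1 fixed by 2)
b4 stroke→J3  (C1 integral (e out))
b1 stroke→J2  (J3: bond 4 brought effort, rest push out)
b5 stroke→I2  (J2 effort already set via bond 1)

#0 |J1
#1 |J2
#2 |I1
#3 |Sf1
#4 |J3
#5 |I2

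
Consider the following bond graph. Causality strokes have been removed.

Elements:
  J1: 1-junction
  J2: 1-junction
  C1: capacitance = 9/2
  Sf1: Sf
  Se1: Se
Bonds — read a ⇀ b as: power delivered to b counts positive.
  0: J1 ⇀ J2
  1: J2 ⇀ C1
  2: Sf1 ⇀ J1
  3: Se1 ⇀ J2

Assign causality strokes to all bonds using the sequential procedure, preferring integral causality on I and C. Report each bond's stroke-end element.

bond 0 |J1
bond 1 |J2
bond 2 |Sf1
bond 3 |J2

β2 |Sf1  (Sf1: flow source, stroke at near end)
β3 |J2  (Se1 fixes effort; stroke away)
β0 |J1  (1-jn J1 has f-setter on 2)
β1 |J2  (common-f at J2 fixed by 0)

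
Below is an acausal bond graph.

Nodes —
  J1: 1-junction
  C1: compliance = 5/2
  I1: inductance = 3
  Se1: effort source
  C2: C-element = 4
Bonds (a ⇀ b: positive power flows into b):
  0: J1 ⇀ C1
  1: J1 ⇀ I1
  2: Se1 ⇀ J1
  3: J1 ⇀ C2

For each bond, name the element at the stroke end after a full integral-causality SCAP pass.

bond 2 stroke→J1  (Se1: effort source, stroke at far end)
bond 0 stroke→J1  (prefer integral on C1)
bond 1 stroke→I1  (prefer integral on I1)
bond 3 stroke→J1  (J1 flow already set via bond 1)

b0 stroke at J1
b1 stroke at I1
b2 stroke at J1
b3 stroke at J1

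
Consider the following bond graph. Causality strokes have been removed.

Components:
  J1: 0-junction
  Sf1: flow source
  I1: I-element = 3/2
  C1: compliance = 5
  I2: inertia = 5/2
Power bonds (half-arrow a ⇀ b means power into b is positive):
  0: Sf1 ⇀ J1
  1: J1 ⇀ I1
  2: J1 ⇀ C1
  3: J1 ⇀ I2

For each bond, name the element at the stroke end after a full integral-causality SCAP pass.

b0 |Sf1
b1 |I1
b2 |J1
b3 |I2

bond 0 stroke at Sf1  (Sf1 (Sf) sets flow on bond)
bond 1 stroke at I1  (I1: I, integral causality)
bond 2 stroke at J1  (prefer integral on C1)
bond 3 stroke at I2  (J1: bond 2 brought effort, rest push out)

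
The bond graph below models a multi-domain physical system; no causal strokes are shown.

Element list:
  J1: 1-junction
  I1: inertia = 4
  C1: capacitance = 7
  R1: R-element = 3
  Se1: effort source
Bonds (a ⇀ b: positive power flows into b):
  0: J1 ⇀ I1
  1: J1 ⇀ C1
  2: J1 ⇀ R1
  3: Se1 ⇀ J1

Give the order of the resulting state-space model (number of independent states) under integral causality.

2  (C1, I1 all integral)

bond 3 |J1  (Se1 (Se) sets effort on bond)
bond 0 |I1  (I1 integral (f out))
bond 1 |J1  (J1: bond 0 brought flow, rest push out)
bond 2 |J1  (J1: bond 0 brought flow, rest push out)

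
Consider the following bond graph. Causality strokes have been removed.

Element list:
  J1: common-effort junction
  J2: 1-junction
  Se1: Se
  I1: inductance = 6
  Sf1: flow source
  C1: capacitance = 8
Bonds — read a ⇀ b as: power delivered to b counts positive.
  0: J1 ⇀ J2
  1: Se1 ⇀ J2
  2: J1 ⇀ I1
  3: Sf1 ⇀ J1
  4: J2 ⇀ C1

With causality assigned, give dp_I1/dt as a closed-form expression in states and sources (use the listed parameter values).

dp_I1/dt = -E_Se1 + q_C1/8

b1 |J2  (Se1: effort source, stroke at far end)
b3 |Sf1  (source Sf1 imposes f)
b2 |I1  (I1 outputs flow p/I1)
b0 |J1  (only one effort-in slot at J1)
b4 |J2  (J2 flow already set via bond 0)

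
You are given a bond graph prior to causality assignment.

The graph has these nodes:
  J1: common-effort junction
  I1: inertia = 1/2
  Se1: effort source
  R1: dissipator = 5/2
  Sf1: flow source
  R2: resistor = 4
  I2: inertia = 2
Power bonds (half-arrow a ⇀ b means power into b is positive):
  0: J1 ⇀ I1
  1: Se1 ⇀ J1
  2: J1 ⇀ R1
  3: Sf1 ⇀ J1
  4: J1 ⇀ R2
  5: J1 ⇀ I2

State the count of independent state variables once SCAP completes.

2  (I1, I2 all integral)

#1 stroke at J1  (Se1 fixes effort; stroke away)
#3 stroke at Sf1  (source Sf1 imposes f)
#0 stroke at I1  (J1 effort already set via bond 1)
#2 stroke at R1  (0-jn J1 has e-setter on 1)
#4 stroke at R2  (J1 effort already set via bond 1)
#5 stroke at I2  (J1: bond 1 brought effort, rest push out)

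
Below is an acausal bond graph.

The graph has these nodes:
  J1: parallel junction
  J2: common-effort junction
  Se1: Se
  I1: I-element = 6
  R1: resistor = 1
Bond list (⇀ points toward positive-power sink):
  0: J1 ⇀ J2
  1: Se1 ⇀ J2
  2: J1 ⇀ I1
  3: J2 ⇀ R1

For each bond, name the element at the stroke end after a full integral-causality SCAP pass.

b0 stroke→J1
b1 stroke→J2
b2 stroke→I1
b3 stroke→R1

β1 stroke→J2  (source Se1 imposes e)
β0 stroke→J1  (J2: bond 1 brought effort, rest push out)
β3 stroke→R1  (J2 effort already set via bond 1)
β2 stroke→I1  (J1: bond 0 brought effort, rest push out)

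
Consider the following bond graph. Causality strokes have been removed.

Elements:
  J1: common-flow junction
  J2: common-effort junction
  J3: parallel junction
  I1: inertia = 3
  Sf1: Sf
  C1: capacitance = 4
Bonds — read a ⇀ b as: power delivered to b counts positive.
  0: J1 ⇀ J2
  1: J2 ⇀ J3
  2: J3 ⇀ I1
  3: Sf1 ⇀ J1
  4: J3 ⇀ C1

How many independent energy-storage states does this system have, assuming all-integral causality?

2  (C1, I1 all integral)

#3 stroke at Sf1  (Sf1 (Sf) sets flow on bond)
#0 stroke at J1  (J1: bond 3 brought flow, rest push out)
#1 stroke at J2  (only one effort-in slot at J2)
#2 stroke at I1  (I1 integral (f out))
#4 stroke at J3  (closing 0-jn rule on J3)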